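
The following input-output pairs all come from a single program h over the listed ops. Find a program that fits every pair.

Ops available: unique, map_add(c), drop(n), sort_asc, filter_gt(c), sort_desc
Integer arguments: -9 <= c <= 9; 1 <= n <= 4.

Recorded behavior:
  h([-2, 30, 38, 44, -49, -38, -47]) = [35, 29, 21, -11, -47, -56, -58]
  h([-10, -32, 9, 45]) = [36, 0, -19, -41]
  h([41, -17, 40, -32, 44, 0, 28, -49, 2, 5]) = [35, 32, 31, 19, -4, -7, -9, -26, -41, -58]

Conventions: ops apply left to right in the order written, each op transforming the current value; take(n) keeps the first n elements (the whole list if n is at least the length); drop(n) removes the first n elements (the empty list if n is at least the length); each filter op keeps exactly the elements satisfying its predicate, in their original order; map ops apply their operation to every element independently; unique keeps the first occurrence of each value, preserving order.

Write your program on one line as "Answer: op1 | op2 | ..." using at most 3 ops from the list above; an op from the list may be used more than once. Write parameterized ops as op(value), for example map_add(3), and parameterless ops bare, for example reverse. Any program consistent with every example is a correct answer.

map_add(-9) | sort_desc

Check, running the answer program on each example:
  [-2, 30, 38, 44, -49, -38, -47] -> [-11, 21, 29, 35, -58, -47, -56] -> [35, 29, 21, -11, -47, -56, -58]
  [-10, -32, 9, 45] -> [-19, -41, 0, 36] -> [36, 0, -19, -41]
  [41, -17, 40, -32, 44, 0, 28, -49, 2, 5] -> [32, -26, 31, -41, 35, -9, 19, -58, -7, -4] -> [35, 32, 31, 19, -4, -7, -9, -26, -41, -58]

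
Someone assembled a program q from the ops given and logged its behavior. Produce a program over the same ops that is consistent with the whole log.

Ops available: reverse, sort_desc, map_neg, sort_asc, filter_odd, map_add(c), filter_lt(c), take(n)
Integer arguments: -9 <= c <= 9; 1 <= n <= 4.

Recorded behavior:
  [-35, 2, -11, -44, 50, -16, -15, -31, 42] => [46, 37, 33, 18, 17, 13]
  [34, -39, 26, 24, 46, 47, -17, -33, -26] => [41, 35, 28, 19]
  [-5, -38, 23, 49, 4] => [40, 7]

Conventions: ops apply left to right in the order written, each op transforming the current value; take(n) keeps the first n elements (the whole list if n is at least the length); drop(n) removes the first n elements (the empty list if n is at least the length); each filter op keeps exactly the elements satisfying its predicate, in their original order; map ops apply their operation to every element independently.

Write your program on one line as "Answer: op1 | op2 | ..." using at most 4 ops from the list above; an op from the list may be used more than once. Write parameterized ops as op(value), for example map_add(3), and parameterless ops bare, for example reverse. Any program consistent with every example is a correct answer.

sort_asc | map_add(-2) | filter_lt(-1) | map_neg

Check, running the answer program on each example:
  [-35, 2, -11, -44, 50, -16, -15, -31, 42] -> [-44, -35, -31, -16, -15, -11, 2, 42, 50] -> [-46, -37, -33, -18, -17, -13, 0, 40, 48] -> [-46, -37, -33, -18, -17, -13] -> [46, 37, 33, 18, 17, 13]
  [34, -39, 26, 24, 46, 47, -17, -33, -26] -> [-39, -33, -26, -17, 24, 26, 34, 46, 47] -> [-41, -35, -28, -19, 22, 24, 32, 44, 45] -> [-41, -35, -28, -19] -> [41, 35, 28, 19]
  [-5, -38, 23, 49, 4] -> [-38, -5, 4, 23, 49] -> [-40, -7, 2, 21, 47] -> [-40, -7] -> [40, 7]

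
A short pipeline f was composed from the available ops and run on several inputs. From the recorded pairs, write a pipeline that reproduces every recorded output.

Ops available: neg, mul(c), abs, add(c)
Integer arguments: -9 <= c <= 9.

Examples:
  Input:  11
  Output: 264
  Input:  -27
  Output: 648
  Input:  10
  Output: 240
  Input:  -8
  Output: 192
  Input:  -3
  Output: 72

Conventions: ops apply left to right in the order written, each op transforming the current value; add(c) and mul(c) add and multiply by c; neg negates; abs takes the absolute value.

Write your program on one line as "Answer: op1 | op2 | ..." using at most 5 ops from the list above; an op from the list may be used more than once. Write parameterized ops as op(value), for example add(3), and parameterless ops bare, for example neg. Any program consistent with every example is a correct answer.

mul(-6) | abs | mul(-4) | neg

Check, running the answer program on each example:
  11 -> -66 -> 66 -> -264 -> 264
  -27 -> 162 -> 162 -> -648 -> 648
  10 -> -60 -> 60 -> -240 -> 240
  -8 -> 48 -> 48 -> -192 -> 192
  -3 -> 18 -> 18 -> -72 -> 72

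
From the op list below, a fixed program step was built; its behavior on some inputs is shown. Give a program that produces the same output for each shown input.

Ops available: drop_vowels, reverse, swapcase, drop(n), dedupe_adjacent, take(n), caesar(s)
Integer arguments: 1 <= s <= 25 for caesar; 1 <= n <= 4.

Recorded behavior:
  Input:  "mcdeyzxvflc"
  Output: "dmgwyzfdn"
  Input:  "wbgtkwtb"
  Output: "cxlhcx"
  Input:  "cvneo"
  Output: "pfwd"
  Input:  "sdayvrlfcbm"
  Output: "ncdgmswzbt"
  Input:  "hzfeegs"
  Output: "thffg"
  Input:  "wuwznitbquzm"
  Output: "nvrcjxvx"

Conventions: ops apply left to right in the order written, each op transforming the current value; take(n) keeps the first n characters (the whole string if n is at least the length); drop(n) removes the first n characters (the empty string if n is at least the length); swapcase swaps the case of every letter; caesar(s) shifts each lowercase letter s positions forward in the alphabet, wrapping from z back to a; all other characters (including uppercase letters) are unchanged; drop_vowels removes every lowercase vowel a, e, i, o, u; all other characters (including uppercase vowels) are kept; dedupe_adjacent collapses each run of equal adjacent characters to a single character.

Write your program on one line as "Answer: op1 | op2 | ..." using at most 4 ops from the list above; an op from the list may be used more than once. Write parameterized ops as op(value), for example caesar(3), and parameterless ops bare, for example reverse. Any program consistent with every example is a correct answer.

reverse | caesar(1) | drop_vowels

Check, running the answer program on each example:
  "mcdeyzxvflc" -> "clfvxzyedcm" -> "dmgwyazfedn" -> "dmgwyzfdn"
  "wbgtkwtb" -> "btwktgbw" -> "cuxluhcx" -> "cxlhcx"
  "cvneo" -> "oenvc" -> "pfowd" -> "pfwd"
  "sdayvrlfcbm" -> "mbcflrvyads" -> "ncdgmswzbet" -> "ncdgmswzbt"
  "hzfeegs" -> "sgeefzh" -> "thffgai" -> "thffg"
  "wuwznitbquzm" -> "mzuqbtinzwuw" -> "navrcujoaxvx" -> "nvrcjxvx"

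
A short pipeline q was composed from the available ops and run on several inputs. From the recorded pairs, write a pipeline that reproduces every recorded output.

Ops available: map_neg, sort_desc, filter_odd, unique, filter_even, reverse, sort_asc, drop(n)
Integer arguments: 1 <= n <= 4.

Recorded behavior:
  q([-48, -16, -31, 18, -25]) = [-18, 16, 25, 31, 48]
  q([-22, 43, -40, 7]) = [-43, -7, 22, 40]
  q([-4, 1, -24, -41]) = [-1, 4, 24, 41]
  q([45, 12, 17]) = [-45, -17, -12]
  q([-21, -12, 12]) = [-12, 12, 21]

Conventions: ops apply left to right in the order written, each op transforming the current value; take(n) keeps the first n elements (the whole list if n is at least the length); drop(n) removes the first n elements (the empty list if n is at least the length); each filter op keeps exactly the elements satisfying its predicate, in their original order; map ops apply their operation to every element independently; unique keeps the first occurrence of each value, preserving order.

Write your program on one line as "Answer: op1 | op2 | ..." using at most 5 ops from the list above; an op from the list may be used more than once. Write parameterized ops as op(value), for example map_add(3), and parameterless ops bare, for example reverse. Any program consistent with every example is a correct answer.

sort_desc | sort_asc | map_neg | reverse

Check, running the answer program on each example:
  [-48, -16, -31, 18, -25] -> [18, -16, -25, -31, -48] -> [-48, -31, -25, -16, 18] -> [48, 31, 25, 16, -18] -> [-18, 16, 25, 31, 48]
  [-22, 43, -40, 7] -> [43, 7, -22, -40] -> [-40, -22, 7, 43] -> [40, 22, -7, -43] -> [-43, -7, 22, 40]
  [-4, 1, -24, -41] -> [1, -4, -24, -41] -> [-41, -24, -4, 1] -> [41, 24, 4, -1] -> [-1, 4, 24, 41]
  [45, 12, 17] -> [45, 17, 12] -> [12, 17, 45] -> [-12, -17, -45] -> [-45, -17, -12]
  [-21, -12, 12] -> [12, -12, -21] -> [-21, -12, 12] -> [21, 12, -12] -> [-12, 12, 21]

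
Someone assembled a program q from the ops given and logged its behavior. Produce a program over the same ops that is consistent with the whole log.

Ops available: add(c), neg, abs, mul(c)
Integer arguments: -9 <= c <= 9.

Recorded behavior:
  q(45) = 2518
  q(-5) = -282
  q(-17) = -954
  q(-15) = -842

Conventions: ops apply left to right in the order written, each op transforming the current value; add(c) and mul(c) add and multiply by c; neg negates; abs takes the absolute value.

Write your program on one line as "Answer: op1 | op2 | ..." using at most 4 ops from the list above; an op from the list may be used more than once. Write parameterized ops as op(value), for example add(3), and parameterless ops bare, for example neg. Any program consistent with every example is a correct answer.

mul(-7) | mul(-1) | mul(8) | add(-2)

Check, running the answer program on each example:
  45 -> -315 -> 315 -> 2520 -> 2518
  -5 -> 35 -> -35 -> -280 -> -282
  -17 -> 119 -> -119 -> -952 -> -954
  -15 -> 105 -> -105 -> -840 -> -842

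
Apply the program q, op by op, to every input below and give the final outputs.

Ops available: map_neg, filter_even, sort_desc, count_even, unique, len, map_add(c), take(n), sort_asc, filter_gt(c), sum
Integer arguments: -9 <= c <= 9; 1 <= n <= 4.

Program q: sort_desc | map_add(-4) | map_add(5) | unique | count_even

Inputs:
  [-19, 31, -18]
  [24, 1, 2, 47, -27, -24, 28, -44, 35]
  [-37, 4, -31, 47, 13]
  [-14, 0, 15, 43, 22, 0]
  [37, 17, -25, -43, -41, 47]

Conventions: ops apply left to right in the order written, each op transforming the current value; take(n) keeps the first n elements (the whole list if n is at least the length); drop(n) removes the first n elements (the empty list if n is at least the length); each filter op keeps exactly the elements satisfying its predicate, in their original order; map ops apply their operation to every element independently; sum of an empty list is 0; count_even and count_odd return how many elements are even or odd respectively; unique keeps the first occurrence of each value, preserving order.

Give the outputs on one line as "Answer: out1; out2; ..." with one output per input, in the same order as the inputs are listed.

Execution, op by op:
  [-19, 31, -18] -> [31, -18, -19] -> [27, -22, -23] -> [32, -17, -18] -> [32, -17, -18] -> 2
  [24, 1, 2, 47, -27, -24, 28, -44, 35] -> [47, 35, 28, 24, 2, 1, -24, -27, -44] -> [43, 31, 24, 20, -2, -3, -28, -31, -48] -> [48, 36, 29, 25, 3, 2, -23, -26, -43] -> [48, 36, 29, 25, 3, 2, -23, -26, -43] -> 4
  [-37, 4, -31, 47, 13] -> [47, 13, 4, -31, -37] -> [43, 9, 0, -35, -41] -> [48, 14, 5, -30, -36] -> [48, 14, 5, -30, -36] -> 4
  [-14, 0, 15, 43, 22, 0] -> [43, 22, 15, 0, 0, -14] -> [39, 18, 11, -4, -4, -18] -> [44, 23, 16, 1, 1, -13] -> [44, 23, 16, 1, -13] -> 2
  [37, 17, -25, -43, -41, 47] -> [47, 37, 17, -25, -41, -43] -> [43, 33, 13, -29, -45, -47] -> [48, 38, 18, -24, -40, -42] -> [48, 38, 18, -24, -40, -42] -> 6

2; 4; 4; 2; 6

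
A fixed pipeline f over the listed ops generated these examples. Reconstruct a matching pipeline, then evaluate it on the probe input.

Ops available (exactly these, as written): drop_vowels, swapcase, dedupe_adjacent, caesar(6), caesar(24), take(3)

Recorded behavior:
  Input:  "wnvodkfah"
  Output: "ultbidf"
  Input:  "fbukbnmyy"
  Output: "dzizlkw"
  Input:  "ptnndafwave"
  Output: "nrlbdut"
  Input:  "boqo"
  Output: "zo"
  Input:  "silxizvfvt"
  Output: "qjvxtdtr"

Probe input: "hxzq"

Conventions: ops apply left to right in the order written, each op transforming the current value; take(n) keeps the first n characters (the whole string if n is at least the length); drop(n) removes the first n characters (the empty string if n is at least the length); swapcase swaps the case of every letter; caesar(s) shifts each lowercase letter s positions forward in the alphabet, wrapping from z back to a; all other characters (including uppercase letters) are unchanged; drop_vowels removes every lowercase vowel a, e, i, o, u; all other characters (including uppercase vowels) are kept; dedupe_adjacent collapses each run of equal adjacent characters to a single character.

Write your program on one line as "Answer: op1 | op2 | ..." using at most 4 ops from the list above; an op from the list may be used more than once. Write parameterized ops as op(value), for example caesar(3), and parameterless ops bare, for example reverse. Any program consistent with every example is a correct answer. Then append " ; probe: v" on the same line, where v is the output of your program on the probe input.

dedupe_adjacent | drop_vowels | caesar(24) ; probe: "fvxo"

Check, running the answer program on each example:
  "wnvodkfah" -> "wnvodkfah" -> "wnvdkfh" -> "ultbidf"
  "fbukbnmyy" -> "fbukbnmy" -> "fbkbnmy" -> "dzizlkw"
  "ptnndafwave" -> "ptndafwave" -> "ptndfwv" -> "nrlbdut"
  "boqo" -> "boqo" -> "bq" -> "zo"
  "silxizvfvt" -> "silxizvfvt" -> "slxzvfvt" -> "qjvxtdtr"
  probe: "hxzq" -> "hxzq" -> "hxzq" -> "fvxo"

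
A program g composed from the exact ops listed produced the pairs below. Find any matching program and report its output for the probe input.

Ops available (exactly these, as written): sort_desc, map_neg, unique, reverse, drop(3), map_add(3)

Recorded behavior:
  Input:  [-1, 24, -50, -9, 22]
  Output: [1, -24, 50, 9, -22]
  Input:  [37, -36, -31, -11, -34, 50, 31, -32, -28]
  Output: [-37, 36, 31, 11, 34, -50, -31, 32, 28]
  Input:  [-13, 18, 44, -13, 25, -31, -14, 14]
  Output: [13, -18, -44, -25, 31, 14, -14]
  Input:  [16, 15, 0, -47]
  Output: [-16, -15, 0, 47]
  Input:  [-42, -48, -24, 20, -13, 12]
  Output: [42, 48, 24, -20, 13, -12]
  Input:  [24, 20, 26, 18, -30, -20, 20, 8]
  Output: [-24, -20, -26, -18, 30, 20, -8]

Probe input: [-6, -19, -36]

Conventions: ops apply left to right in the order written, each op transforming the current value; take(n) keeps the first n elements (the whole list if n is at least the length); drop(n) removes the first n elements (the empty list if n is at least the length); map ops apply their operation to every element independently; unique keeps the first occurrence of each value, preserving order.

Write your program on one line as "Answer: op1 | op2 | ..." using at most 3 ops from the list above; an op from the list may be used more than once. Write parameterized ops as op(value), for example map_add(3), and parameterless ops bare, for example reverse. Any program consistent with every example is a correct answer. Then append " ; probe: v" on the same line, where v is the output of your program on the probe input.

unique | map_neg ; probe: [6, 19, 36]

Check, running the answer program on each example:
  [-1, 24, -50, -9, 22] -> [-1, 24, -50, -9, 22] -> [1, -24, 50, 9, -22]
  [37, -36, -31, -11, -34, 50, 31, -32, -28] -> [37, -36, -31, -11, -34, 50, 31, -32, -28] -> [-37, 36, 31, 11, 34, -50, -31, 32, 28]
  [-13, 18, 44, -13, 25, -31, -14, 14] -> [-13, 18, 44, 25, -31, -14, 14] -> [13, -18, -44, -25, 31, 14, -14]
  [16, 15, 0, -47] -> [16, 15, 0, -47] -> [-16, -15, 0, 47]
  [-42, -48, -24, 20, -13, 12] -> [-42, -48, -24, 20, -13, 12] -> [42, 48, 24, -20, 13, -12]
  [24, 20, 26, 18, -30, -20, 20, 8] -> [24, 20, 26, 18, -30, -20, 8] -> [-24, -20, -26, -18, 30, 20, -8]
  probe: [-6, -19, -36] -> [-6, -19, -36] -> [6, 19, 36]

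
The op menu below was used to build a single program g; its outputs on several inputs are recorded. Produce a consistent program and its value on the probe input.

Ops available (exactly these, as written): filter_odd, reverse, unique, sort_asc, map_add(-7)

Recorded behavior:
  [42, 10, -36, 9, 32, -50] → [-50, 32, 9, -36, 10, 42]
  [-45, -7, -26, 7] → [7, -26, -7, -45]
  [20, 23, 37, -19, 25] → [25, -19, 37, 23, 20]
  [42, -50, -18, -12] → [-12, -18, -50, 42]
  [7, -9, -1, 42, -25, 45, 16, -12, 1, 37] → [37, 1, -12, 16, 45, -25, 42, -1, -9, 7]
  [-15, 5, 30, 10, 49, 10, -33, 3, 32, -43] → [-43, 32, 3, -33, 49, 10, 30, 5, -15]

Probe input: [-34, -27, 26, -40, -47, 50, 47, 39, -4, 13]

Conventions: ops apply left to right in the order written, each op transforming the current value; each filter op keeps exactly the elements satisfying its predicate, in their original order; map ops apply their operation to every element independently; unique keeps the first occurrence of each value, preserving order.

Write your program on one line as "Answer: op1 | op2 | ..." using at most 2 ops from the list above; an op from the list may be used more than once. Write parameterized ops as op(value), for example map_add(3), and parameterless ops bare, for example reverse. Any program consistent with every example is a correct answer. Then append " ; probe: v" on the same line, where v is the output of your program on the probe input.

unique | reverse ; probe: [13, -4, 39, 47, 50, -47, -40, 26, -27, -34]

Check, running the answer program on each example:
  [42, 10, -36, 9, 32, -50] -> [42, 10, -36, 9, 32, -50] -> [-50, 32, 9, -36, 10, 42]
  [-45, -7, -26, 7] -> [-45, -7, -26, 7] -> [7, -26, -7, -45]
  [20, 23, 37, -19, 25] -> [20, 23, 37, -19, 25] -> [25, -19, 37, 23, 20]
  [42, -50, -18, -12] -> [42, -50, -18, -12] -> [-12, -18, -50, 42]
  [7, -9, -1, 42, -25, 45, 16, -12, 1, 37] -> [7, -9, -1, 42, -25, 45, 16, -12, 1, 37] -> [37, 1, -12, 16, 45, -25, 42, -1, -9, 7]
  [-15, 5, 30, 10, 49, 10, -33, 3, 32, -43] -> [-15, 5, 30, 10, 49, -33, 3, 32, -43] -> [-43, 32, 3, -33, 49, 10, 30, 5, -15]
  probe: [-34, -27, 26, -40, -47, 50, 47, 39, -4, 13] -> [-34, -27, 26, -40, -47, 50, 47, 39, -4, 13] -> [13, -4, 39, 47, 50, -47, -40, 26, -27, -34]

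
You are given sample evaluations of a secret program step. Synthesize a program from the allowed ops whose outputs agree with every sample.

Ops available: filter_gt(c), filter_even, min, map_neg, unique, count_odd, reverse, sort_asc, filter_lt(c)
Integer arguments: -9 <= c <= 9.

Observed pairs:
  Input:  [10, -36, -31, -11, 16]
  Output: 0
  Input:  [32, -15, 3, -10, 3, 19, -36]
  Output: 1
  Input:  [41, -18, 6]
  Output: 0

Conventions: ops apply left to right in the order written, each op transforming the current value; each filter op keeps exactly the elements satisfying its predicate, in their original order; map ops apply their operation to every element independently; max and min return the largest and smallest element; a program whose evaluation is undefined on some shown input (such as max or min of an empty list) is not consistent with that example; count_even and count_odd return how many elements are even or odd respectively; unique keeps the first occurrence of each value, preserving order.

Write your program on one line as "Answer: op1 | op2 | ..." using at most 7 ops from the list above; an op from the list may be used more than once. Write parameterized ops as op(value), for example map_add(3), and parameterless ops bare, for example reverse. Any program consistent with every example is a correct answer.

map_neg | filter_lt(-2) | reverse | unique | filter_gt(-5) | count_odd

Check, running the answer program on each example:
  [10, -36, -31, -11, 16] -> [-10, 36, 31, 11, -16] -> [-10, -16] -> [-16, -10] -> [-16, -10] -> [] -> 0
  [32, -15, 3, -10, 3, 19, -36] -> [-32, 15, -3, 10, -3, -19, 36] -> [-32, -3, -3, -19] -> [-19, -3, -3, -32] -> [-19, -3, -32] -> [-3] -> 1
  [41, -18, 6] -> [-41, 18, -6] -> [-41, -6] -> [-6, -41] -> [-6, -41] -> [] -> 0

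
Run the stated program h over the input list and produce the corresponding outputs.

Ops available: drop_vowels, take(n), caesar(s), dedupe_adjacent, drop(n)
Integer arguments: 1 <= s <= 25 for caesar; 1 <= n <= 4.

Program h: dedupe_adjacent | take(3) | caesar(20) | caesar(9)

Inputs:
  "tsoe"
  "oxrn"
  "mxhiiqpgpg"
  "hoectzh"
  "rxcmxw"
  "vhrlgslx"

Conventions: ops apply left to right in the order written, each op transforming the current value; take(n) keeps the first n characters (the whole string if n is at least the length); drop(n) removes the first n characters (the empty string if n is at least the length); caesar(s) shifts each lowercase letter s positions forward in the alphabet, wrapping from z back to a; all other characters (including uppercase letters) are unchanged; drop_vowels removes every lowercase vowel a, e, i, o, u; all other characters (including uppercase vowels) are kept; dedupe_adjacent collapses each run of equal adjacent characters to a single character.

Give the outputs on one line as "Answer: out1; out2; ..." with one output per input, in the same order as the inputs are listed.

Execution, op by op:
  "tsoe" -> "tsoe" -> "tso" -> "nmi" -> "wvr"
  "oxrn" -> "oxrn" -> "oxr" -> "irl" -> "rau"
  "mxhiiqpgpg" -> "mxhiqpgpg" -> "mxh" -> "grb" -> "pak"
  "hoectzh" -> "hoectzh" -> "hoe" -> "biy" -> "krh"
  "rxcmxw" -> "rxcmxw" -> "rxc" -> "lrw" -> "uaf"
  "vhrlgslx" -> "vhrlgslx" -> "vhr" -> "pbl" -> "yku"

"wvr"; "rau"; "pak"; "krh"; "uaf"; "yku"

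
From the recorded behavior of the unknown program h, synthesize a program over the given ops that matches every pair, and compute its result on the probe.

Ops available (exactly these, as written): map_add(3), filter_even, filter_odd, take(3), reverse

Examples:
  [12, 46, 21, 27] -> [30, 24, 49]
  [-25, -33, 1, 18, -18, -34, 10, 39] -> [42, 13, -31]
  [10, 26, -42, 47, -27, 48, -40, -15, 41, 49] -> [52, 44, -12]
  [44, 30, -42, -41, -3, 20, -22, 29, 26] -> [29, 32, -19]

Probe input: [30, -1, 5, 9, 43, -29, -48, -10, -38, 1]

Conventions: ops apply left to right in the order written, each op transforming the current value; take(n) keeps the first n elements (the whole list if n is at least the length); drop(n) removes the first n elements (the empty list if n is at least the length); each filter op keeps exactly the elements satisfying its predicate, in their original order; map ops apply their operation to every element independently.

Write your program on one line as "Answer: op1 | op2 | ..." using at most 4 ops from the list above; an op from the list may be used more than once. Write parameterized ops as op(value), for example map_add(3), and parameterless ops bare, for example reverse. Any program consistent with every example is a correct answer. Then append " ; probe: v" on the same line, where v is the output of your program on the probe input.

reverse | map_add(3) | take(3) ; probe: [4, -35, -7]

Check, running the answer program on each example:
  [12, 46, 21, 27] -> [27, 21, 46, 12] -> [30, 24, 49, 15] -> [30, 24, 49]
  [-25, -33, 1, 18, -18, -34, 10, 39] -> [39, 10, -34, -18, 18, 1, -33, -25] -> [42, 13, -31, -15, 21, 4, -30, -22] -> [42, 13, -31]
  [10, 26, -42, 47, -27, 48, -40, -15, 41, 49] -> [49, 41, -15, -40, 48, -27, 47, -42, 26, 10] -> [52, 44, -12, -37, 51, -24, 50, -39, 29, 13] -> [52, 44, -12]
  [44, 30, -42, -41, -3, 20, -22, 29, 26] -> [26, 29, -22, 20, -3, -41, -42, 30, 44] -> [29, 32, -19, 23, 0, -38, -39, 33, 47] -> [29, 32, -19]
  probe: [30, -1, 5, 9, 43, -29, -48, -10, -38, 1] -> [1, -38, -10, -48, -29, 43, 9, 5, -1, 30] -> [4, -35, -7, -45, -26, 46, 12, 8, 2, 33] -> [4, -35, -7]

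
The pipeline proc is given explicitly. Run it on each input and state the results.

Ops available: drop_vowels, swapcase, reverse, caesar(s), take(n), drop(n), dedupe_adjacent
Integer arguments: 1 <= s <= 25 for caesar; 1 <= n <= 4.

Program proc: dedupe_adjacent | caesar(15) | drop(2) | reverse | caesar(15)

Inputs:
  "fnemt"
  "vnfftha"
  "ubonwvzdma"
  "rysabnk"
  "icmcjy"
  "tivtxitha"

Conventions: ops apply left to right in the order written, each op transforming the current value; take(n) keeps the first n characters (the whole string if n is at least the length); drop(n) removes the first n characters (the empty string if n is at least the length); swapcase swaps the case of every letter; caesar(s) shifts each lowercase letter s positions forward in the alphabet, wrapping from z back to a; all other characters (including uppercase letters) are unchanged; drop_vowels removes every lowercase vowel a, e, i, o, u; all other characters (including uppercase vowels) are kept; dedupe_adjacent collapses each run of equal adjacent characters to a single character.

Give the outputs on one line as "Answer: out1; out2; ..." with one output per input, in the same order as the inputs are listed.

"xqi"; "elxj"; "eqhdzars"; "orfew"; "cngq"; "elxmbxz"

Execution, op by op:
  "fnemt" -> "fnemt" -> "uctbi" -> "tbi" -> "ibt" -> "xqi"
  "vnfftha" -> "vnftha" -> "kcuiwp" -> "uiwp" -> "pwiu" -> "elxj"
  "ubonwvzdma" -> "ubonwvzdma" -> "jqdclkosbp" -> "dclkosbp" -> "pbsoklcd" -> "eqhdzars"
  "rysabnk" -> "rysabnk" -> "gnhpqcz" -> "hpqcz" -> "zcqph" -> "orfew"
  "icmcjy" -> "icmcjy" -> "xrbryn" -> "bryn" -> "nyrb" -> "cngq"
  "tivtxitha" -> "tivtxitha" -> "ixkimxiwp" -> "kimxiwp" -> "pwixmik" -> "elxmbxz"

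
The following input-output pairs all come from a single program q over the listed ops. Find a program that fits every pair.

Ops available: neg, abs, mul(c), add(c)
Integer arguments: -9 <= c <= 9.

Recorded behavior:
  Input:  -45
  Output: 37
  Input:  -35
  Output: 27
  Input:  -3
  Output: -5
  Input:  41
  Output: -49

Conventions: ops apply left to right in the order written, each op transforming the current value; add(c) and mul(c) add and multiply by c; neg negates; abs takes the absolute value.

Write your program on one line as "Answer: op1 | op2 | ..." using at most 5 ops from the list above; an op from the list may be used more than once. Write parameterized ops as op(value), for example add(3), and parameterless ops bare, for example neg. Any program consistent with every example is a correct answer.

neg | add(4) | add(-6) | add(-6)

Check, running the answer program on each example:
  -45 -> 45 -> 49 -> 43 -> 37
  -35 -> 35 -> 39 -> 33 -> 27
  -3 -> 3 -> 7 -> 1 -> -5
  41 -> -41 -> -37 -> -43 -> -49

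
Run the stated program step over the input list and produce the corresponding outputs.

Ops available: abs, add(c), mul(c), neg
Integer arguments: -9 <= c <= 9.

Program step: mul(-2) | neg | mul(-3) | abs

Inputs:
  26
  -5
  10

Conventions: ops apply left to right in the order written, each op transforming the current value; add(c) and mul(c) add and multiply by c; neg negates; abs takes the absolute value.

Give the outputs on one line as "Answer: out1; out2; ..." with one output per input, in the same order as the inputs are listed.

156; 30; 60

Execution, op by op:
  26 -> -52 -> 52 -> -156 -> 156
  -5 -> 10 -> -10 -> 30 -> 30
  10 -> -20 -> 20 -> -60 -> 60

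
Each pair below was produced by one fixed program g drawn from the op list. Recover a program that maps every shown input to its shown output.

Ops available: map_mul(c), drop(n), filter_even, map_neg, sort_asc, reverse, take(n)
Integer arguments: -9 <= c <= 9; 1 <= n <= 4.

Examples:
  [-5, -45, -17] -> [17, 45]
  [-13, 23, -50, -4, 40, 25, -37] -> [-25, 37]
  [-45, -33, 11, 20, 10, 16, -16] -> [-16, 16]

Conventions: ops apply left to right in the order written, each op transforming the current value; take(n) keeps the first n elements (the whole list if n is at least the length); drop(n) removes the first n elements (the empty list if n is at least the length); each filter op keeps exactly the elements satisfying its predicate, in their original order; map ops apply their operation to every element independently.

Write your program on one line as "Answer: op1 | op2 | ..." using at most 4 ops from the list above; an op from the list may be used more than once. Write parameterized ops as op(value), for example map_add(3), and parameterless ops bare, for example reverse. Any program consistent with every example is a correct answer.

map_neg | reverse | take(2) | sort_asc

Check, running the answer program on each example:
  [-5, -45, -17] -> [5, 45, 17] -> [17, 45, 5] -> [17, 45] -> [17, 45]
  [-13, 23, -50, -4, 40, 25, -37] -> [13, -23, 50, 4, -40, -25, 37] -> [37, -25, -40, 4, 50, -23, 13] -> [37, -25] -> [-25, 37]
  [-45, -33, 11, 20, 10, 16, -16] -> [45, 33, -11, -20, -10, -16, 16] -> [16, -16, -10, -20, -11, 33, 45] -> [16, -16] -> [-16, 16]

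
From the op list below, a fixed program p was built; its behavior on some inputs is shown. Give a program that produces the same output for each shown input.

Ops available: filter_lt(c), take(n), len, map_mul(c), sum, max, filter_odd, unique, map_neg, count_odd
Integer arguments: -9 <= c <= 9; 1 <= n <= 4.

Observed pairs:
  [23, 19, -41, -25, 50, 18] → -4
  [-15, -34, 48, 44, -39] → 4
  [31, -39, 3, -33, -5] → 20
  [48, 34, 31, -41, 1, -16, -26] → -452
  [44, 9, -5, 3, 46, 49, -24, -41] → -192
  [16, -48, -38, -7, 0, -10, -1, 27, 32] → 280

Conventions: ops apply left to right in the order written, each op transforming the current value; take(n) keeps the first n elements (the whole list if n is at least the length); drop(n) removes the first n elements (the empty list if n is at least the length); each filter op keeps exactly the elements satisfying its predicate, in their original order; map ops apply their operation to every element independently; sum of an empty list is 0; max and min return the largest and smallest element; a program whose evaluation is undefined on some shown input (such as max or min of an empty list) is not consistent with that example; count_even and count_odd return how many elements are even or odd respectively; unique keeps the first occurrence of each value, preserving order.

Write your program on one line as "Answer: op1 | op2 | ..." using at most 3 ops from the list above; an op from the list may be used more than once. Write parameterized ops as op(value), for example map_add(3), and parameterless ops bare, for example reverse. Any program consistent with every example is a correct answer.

take(3) | map_mul(-4) | sum

Check, running the answer program on each example:
  [23, 19, -41, -25, 50, 18] -> [23, 19, -41] -> [-92, -76, 164] -> -4
  [-15, -34, 48, 44, -39] -> [-15, -34, 48] -> [60, 136, -192] -> 4
  [31, -39, 3, -33, -5] -> [31, -39, 3] -> [-124, 156, -12] -> 20
  [48, 34, 31, -41, 1, -16, -26] -> [48, 34, 31] -> [-192, -136, -124] -> -452
  [44, 9, -5, 3, 46, 49, -24, -41] -> [44, 9, -5] -> [-176, -36, 20] -> -192
  [16, -48, -38, -7, 0, -10, -1, 27, 32] -> [16, -48, -38] -> [-64, 192, 152] -> 280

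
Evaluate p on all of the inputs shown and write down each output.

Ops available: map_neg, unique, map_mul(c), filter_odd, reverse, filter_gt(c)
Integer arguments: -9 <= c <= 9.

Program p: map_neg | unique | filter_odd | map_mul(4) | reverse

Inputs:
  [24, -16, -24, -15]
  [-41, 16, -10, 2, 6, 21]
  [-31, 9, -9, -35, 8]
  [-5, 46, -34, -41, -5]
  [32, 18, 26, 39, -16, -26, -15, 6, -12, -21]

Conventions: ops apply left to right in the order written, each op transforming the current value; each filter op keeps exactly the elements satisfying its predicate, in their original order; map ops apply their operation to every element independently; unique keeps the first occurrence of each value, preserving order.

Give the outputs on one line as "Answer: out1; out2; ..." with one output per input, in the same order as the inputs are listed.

Execution, op by op:
  [24, -16, -24, -15] -> [-24, 16, 24, 15] -> [-24, 16, 24, 15] -> [15] -> [60] -> [60]
  [-41, 16, -10, 2, 6, 21] -> [41, -16, 10, -2, -6, -21] -> [41, -16, 10, -2, -6, -21] -> [41, -21] -> [164, -84] -> [-84, 164]
  [-31, 9, -9, -35, 8] -> [31, -9, 9, 35, -8] -> [31, -9, 9, 35, -8] -> [31, -9, 9, 35] -> [124, -36, 36, 140] -> [140, 36, -36, 124]
  [-5, 46, -34, -41, -5] -> [5, -46, 34, 41, 5] -> [5, -46, 34, 41] -> [5, 41] -> [20, 164] -> [164, 20]
  [32, 18, 26, 39, -16, -26, -15, 6, -12, -21] -> [-32, -18, -26, -39, 16, 26, 15, -6, 12, 21] -> [-32, -18, -26, -39, 16, 26, 15, -6, 12, 21] -> [-39, 15, 21] -> [-156, 60, 84] -> [84, 60, -156]

[60]; [-84, 164]; [140, 36, -36, 124]; [164, 20]; [84, 60, -156]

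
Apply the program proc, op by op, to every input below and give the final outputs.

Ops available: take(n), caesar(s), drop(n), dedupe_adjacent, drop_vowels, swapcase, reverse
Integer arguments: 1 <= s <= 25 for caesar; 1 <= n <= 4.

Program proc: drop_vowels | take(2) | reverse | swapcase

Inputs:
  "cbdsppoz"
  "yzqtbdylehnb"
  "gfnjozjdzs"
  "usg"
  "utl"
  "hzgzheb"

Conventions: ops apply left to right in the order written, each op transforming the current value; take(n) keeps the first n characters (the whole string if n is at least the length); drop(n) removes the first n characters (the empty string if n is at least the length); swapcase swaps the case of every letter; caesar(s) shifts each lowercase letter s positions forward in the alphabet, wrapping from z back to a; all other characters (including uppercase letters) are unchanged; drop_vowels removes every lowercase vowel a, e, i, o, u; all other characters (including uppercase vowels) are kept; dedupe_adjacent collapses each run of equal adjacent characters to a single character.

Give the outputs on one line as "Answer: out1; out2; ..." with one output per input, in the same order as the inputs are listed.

"BC"; "ZY"; "FG"; "GS"; "LT"; "ZH"

Execution, op by op:
  "cbdsppoz" -> "cbdsppz" -> "cb" -> "bc" -> "BC"
  "yzqtbdylehnb" -> "yzqtbdylhnb" -> "yz" -> "zy" -> "ZY"
  "gfnjozjdzs" -> "gfnjzjdzs" -> "gf" -> "fg" -> "FG"
  "usg" -> "sg" -> "sg" -> "gs" -> "GS"
  "utl" -> "tl" -> "tl" -> "lt" -> "LT"
  "hzgzheb" -> "hzgzhb" -> "hz" -> "zh" -> "ZH"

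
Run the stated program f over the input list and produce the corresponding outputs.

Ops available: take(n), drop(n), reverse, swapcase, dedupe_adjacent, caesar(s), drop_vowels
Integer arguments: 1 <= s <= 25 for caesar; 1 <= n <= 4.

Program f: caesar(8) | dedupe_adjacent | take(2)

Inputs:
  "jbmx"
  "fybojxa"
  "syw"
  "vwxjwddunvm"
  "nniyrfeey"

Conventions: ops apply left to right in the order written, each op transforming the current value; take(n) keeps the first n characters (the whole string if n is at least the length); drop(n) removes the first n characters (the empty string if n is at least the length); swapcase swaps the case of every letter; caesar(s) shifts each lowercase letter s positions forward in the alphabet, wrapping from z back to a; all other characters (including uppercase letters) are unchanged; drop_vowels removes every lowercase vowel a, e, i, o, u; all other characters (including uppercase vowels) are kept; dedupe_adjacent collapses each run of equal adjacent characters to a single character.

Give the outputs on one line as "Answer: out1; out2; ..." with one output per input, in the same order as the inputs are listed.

Execution, op by op:
  "jbmx" -> "rjuf" -> "rjuf" -> "rj"
  "fybojxa" -> "ngjwrfi" -> "ngjwrfi" -> "ng"
  "syw" -> "age" -> "age" -> "ag"
  "vwxjwddunvm" -> "defrellcvdu" -> "defrelcvdu" -> "de"
  "nniyrfeey" -> "vvqgznmmg" -> "vqgznmg" -> "vq"

"rj"; "ng"; "ag"; "de"; "vq"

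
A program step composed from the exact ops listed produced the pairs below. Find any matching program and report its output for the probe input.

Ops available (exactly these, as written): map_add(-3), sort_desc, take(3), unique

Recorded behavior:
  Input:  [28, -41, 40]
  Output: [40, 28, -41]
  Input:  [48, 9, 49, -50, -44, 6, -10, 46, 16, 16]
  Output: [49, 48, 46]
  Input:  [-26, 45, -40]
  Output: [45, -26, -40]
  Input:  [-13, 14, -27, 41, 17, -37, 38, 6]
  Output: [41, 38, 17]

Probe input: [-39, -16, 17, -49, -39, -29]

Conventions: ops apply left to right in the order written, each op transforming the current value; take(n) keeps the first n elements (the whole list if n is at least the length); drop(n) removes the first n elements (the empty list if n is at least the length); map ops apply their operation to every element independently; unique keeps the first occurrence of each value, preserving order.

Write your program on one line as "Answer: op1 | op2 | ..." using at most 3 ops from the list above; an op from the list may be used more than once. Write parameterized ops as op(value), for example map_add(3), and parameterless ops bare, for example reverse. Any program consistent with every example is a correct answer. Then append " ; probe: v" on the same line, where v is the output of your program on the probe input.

sort_desc | take(3) ; probe: [17, -16, -29]

Check, running the answer program on each example:
  [28, -41, 40] -> [40, 28, -41] -> [40, 28, -41]
  [48, 9, 49, -50, -44, 6, -10, 46, 16, 16] -> [49, 48, 46, 16, 16, 9, 6, -10, -44, -50] -> [49, 48, 46]
  [-26, 45, -40] -> [45, -26, -40] -> [45, -26, -40]
  [-13, 14, -27, 41, 17, -37, 38, 6] -> [41, 38, 17, 14, 6, -13, -27, -37] -> [41, 38, 17]
  probe: [-39, -16, 17, -49, -39, -29] -> [17, -16, -29, -39, -39, -49] -> [17, -16, -29]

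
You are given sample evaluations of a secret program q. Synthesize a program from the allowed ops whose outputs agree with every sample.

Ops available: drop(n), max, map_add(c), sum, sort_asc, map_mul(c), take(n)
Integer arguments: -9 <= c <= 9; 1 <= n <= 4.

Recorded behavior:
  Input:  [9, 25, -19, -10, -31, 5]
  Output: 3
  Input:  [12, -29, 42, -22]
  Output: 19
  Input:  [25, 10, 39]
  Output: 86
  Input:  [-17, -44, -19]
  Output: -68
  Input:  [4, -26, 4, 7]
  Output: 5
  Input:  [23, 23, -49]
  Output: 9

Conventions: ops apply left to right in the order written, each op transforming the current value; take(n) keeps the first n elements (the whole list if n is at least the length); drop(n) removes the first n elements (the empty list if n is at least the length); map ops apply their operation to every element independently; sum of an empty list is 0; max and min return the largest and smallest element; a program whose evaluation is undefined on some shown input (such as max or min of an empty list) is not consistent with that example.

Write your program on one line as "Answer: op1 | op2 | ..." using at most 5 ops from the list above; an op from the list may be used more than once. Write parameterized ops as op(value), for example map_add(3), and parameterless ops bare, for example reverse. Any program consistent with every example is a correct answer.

map_add(-4) | sort_asc | map_add(8) | sum

Check, running the answer program on each example:
  [9, 25, -19, -10, -31, 5] -> [5, 21, -23, -14, -35, 1] -> [-35, -23, -14, 1, 5, 21] -> [-27, -15, -6, 9, 13, 29] -> 3
  [12, -29, 42, -22] -> [8, -33, 38, -26] -> [-33, -26, 8, 38] -> [-25, -18, 16, 46] -> 19
  [25, 10, 39] -> [21, 6, 35] -> [6, 21, 35] -> [14, 29, 43] -> 86
  [-17, -44, -19] -> [-21, -48, -23] -> [-48, -23, -21] -> [-40, -15, -13] -> -68
  [4, -26, 4, 7] -> [0, -30, 0, 3] -> [-30, 0, 0, 3] -> [-22, 8, 8, 11] -> 5
  [23, 23, -49] -> [19, 19, -53] -> [-53, 19, 19] -> [-45, 27, 27] -> 9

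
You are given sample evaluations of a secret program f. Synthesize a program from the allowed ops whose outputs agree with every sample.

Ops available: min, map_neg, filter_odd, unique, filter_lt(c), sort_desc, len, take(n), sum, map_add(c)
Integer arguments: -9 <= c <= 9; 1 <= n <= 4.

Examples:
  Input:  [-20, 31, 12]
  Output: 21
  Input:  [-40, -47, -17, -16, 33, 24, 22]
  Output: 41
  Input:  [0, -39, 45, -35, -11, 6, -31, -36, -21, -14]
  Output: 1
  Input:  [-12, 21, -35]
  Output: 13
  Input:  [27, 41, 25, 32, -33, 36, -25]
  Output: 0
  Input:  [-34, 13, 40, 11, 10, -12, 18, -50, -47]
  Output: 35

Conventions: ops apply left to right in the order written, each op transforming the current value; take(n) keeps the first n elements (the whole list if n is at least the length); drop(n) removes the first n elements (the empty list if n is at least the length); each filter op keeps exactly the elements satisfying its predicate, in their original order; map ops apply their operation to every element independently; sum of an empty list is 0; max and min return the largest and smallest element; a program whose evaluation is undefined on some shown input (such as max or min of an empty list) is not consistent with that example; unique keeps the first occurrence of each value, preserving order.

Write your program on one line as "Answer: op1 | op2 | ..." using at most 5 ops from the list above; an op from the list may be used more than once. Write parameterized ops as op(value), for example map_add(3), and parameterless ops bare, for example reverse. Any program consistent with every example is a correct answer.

take(2) | map_add(-1) | map_neg | filter_odd | sum

Check, running the answer program on each example:
  [-20, 31, 12] -> [-20, 31] -> [-21, 30] -> [21, -30] -> [21] -> 21
  [-40, -47, -17, -16, 33, 24, 22] -> [-40, -47] -> [-41, -48] -> [41, 48] -> [41] -> 41
  [0, -39, 45, -35, -11, 6, -31, -36, -21, -14] -> [0, -39] -> [-1, -40] -> [1, 40] -> [1] -> 1
  [-12, 21, -35] -> [-12, 21] -> [-13, 20] -> [13, -20] -> [13] -> 13
  [27, 41, 25, 32, -33, 36, -25] -> [27, 41] -> [26, 40] -> [-26, -40] -> [] -> 0
  [-34, 13, 40, 11, 10, -12, 18, -50, -47] -> [-34, 13] -> [-35, 12] -> [35, -12] -> [35] -> 35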